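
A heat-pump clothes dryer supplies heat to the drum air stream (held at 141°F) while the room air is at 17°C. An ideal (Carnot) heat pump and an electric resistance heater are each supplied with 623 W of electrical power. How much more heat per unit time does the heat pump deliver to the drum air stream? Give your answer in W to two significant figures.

In absolute terms T_C = 290.15 K and T_H = 333.71 K, so ΔT = 43.56 K.
COP_Carnot = T_H/ΔT = 333.71/43.56 = 7.662.
The heat pump delivers Q̇_H = COP × Ẇ = 4773 W; the resistance heater delivers Ẇ = 623.0 W.
Extra = (COP − 1)·Ẇ = 4150 W.

4200 W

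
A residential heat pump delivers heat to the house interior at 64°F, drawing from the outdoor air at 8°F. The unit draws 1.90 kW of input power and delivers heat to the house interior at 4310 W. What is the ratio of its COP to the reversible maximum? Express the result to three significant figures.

Converting, Q̇_H = 4310 W = 4.310 kW, so COP_actual = Q̇_H/Ẇ = 4.310/1.900 = 2.268.
In absolute terms T_C = 259.82 K and T_H = 290.93 K, so ΔT = 31.11 K.
COP_Carnot = T_H/ΔT = 290.93/31.11 = 9.351.
η_II = COP_actual/COP_Carnot = 2.268/9.351 = 0.2426.

0.243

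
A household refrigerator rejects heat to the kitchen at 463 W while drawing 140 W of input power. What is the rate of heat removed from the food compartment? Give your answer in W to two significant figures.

For a cyclic device the first law requires Q̇_H = Q̇_C + Ẇ.
Q̇_C = Q̇_H − Ẇ = 323.0 W.

320 W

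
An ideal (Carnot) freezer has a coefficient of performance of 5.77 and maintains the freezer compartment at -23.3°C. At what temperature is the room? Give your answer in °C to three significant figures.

COP_R = T_C/(T_H − T_C) gives T_H − T_C = T_C/COP.
With T_C = 249.85 K, T_H = 249.85 × (1 + 1/5.77) = 293.15 K.
Converting, 293.15 K = 20.00°C.

20.0 °C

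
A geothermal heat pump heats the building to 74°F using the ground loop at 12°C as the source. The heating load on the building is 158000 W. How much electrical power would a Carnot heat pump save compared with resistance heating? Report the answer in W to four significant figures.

152000 W

In absolute terms T_C = 285.15 K and T_H = 296.48 K, so ΔT = 11.33 K.
COP_Carnot = T_H/ΔT = 296.48/11.33 = 26.16.
Resistance heating needs Ẇ_res = Q̇_H = 158000 W; the reversible heat pump needs only Ẇ_hp = Q̇_H/COP = 6040 W.
Saving = 158000 − 6040 = 152000 W.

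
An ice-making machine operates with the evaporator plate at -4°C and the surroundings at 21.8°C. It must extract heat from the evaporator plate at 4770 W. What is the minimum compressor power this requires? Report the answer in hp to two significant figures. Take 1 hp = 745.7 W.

In absolute terms T_C = 269.15 K and T_H = 294.95 K, so ΔT = 25.80 K.
COP_Carnot = T_C/ΔT = 269.15/25.80 = 10.43.
Ẇ_min = Q̇/COP_Carnot = 4770/10.43 = 457.2 W = 0.6132 hp.

0.61 hp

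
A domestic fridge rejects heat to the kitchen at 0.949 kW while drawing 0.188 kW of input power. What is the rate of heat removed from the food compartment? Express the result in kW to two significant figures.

0.76 kW

For a cyclic device the first law requires Q̇_H = Q̇_C + Ẇ.
Q̇_C = Q̇_H − Ẇ = 0.7610 kW.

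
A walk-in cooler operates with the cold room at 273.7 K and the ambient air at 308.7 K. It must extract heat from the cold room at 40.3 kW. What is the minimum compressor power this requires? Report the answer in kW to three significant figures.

5.15 kW

The reservoir spacing is ΔT = 308.7 − 273.7 = 35.00 K.
COP_Carnot = T_C/ΔT = 273.70/35.00 = 7.820.
Ẇ_min = Q̇/COP_Carnot = 40.30/7.820 = 5.153 kW.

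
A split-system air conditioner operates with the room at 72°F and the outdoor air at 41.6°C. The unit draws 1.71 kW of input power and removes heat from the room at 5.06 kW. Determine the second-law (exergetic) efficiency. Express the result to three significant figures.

COP_actual = Q̇_C/Ẇ = 5.060/1.710 = 2.959.
In absolute terms T_C = 295.37 K and T_H = 314.75 K, so ΔT = 19.38 K.
COP_Carnot = T_C/ΔT = 295.37/19.38 = 15.24.
η_II = COP_actual/COP_Carnot = 2.959/15.24 = 0.1941.

0.194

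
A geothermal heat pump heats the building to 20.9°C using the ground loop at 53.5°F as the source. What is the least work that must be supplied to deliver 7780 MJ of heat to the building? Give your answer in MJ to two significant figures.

240 MJ

In absolute terms T_C = 285.09 K and T_H = 294.05 K, so ΔT = 8.956 K.
The reversible limit is COP_HP = T_H/ΔT = 32.83, so W_min = Q_H/COP = Q_H·ΔT/T_H.
W_min = 7780 × 8.956/294.05 = 236.9 MJ.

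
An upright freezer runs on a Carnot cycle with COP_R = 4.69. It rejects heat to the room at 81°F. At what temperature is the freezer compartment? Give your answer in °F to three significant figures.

For a Carnot refrigerator COP_R = T_C/(T_H − T_C), so T_C = COP·T_H/(1 + COP).
With T_H = 300.37 K, T_C = 4.69 × 300.37/5.690 = 247.58 K.
Converting, 247.58 K = -14.02°F.

-14.0 °F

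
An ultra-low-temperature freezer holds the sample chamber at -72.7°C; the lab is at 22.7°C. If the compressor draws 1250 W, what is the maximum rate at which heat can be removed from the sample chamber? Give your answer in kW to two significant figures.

2.6 kW

In absolute terms T_C = 200.45 K and T_H = 295.85 K, so ΔT = 95.40 K.
COP_Carnot = T_C/ΔT = 200.45/95.40 = 2.101.
Q̇_max = COP_Carnot × Ẇ = 2.101 × 1250 W = 2626 W = 2.626 kW.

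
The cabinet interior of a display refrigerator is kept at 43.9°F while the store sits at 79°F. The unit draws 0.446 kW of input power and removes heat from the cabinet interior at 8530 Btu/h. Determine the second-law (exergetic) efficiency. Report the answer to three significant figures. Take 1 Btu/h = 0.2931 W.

Converting, Q̇_C = 8530 Btu/h = 2.500 kW, so COP_actual = Q̇_C/Ẇ = 2.500/0.4460 = 5.606.
In absolute terms T_C = 279.76 K and T_H = 299.26 K, so ΔT = 19.50 K.
COP_Carnot = T_C/ΔT = 279.76/19.50 = 14.35.
η_II = COP_actual/COP_Carnot = 5.606/14.35 = 0.3907.

0.391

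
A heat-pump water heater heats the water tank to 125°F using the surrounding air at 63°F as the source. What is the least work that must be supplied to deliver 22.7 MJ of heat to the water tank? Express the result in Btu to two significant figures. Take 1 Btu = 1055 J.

In absolute terms T_C = 290.37 K and T_H = 324.82 K, so ΔT = 34.44 K.
The reversible limit is COP_HP = T_H/ΔT = 9.430, so W_min = Q_H/COP = Q_H·ΔT/T_H.
W_min = 22.70 × 34.44/324.82 = 2.407 MJ = 2282 Btu.

2300 Btu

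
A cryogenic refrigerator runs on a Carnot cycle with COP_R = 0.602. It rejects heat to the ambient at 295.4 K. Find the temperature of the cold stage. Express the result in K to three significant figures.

111 K

For a Carnot refrigerator COP_R = T_C/(T_H − T_C), so T_C = COP·T_H/(1 + COP).
With T_H = 295.40 K, T_C = 0.602 × 295.40/1.602 = 111.01 K.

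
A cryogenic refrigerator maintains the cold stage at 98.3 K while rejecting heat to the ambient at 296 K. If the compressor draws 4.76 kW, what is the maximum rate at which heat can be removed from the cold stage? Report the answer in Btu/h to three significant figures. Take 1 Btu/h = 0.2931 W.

8070 Btu/h

The reservoir spacing is ΔT = 296 − 98.3 = 197.7 K.
COP_Carnot = T_C/ΔT = 98.30/197.7 = 0.4972.
Q̇_max = COP_Carnot × Ẇ = 0.4972 × 4.760 kW = 2.367 kW = 8075 Btu/h.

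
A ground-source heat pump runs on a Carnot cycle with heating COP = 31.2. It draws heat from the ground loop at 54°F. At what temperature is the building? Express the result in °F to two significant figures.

COP_HP = T_H/(T_H − T_C) rearranges to T_H = COP·T_C/(COP − 1).
With T_C = 285.37 K, T_H = 31.2 × 285.37/30.20 = 294.82 K.
Converting, 294.82 K = 71.01°F.

71 °F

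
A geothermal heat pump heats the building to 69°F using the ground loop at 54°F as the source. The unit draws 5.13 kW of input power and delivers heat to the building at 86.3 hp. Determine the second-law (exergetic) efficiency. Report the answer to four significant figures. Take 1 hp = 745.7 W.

0.3559

Converting, Q̇_H = 86.30 hp = 64.35 kW, so COP_actual = Q̇_H/Ẇ = 64.35/5.130 = 12.54.
In absolute terms T_C = 285.37 K and T_H = 293.71 K, so ΔT = 8.333 K.
COP_Carnot = T_H/ΔT = 293.71/8.333 = 35.24.
η_II = COP_actual/COP_Carnot = 12.54/35.24 = 0.3559.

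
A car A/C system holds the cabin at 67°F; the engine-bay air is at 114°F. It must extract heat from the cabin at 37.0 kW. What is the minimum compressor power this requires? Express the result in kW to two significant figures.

3.3 kW

In absolute terms T_C = 292.59 K and T_H = 318.71 K, so ΔT = 26.11 K.
COP_Carnot = T_C/ΔT = 292.59/26.11 = 11.21.
Ẇ_min = Q̇/COP_Carnot = 37.00/11.21 = 3.302 kW.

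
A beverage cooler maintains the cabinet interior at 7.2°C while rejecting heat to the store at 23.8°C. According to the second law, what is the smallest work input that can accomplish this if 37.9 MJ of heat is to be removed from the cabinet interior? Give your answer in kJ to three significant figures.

In absolute terms T_C = 280.35 K and T_H = 296.95 K, so ΔT = 16.60 K.
The reversible limit is COP_R = T_C/ΔT = 16.89, so W_min = Q_C/COP = Q_C·ΔT/T_C.
W_min = 37.90 × 16.60/280.35 = 2.244 MJ = 2244 kJ.

2240 kJ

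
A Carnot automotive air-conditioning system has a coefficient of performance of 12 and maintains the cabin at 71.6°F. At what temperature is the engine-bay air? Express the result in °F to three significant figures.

COP_R = T_C/(T_H − T_C) gives T_H − T_C = T_C/COP.
With T_C = 295.15 K, T_H = 295.15 × (1 + 1/12) = 319.75 K.
Converting, 319.75 K = 115.87°F.

116 °F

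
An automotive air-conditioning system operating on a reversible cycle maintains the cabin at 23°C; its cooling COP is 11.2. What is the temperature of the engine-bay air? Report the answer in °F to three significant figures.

COP_R = T_C/(T_H − T_C) gives T_H − T_C = T_C/COP.
With T_C = 296.15 K, T_H = 296.15 × (1 + 1/11.2) = 322.59 K.
Converting, 322.59 K = 121.00°F.

121 °F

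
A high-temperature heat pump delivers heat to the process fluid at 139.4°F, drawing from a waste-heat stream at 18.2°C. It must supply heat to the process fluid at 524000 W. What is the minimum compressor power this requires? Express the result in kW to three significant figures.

In absolute terms T_C = 291.35 K and T_H = 332.82 K, so ΔT = 41.47 K.
COP_Carnot = T_H/ΔT = 332.82/41.47 = 8.026.
Ẇ_min = Q̇/COP_Carnot = 524000/8.026 = 65290 W = 65.29 kW.

65.3 kW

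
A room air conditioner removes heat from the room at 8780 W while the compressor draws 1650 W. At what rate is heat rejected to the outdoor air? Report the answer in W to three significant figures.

10400 W

For a cyclic device the first law requires Q̇_H = Q̇_C + Ẇ.
Q̇_H = Q̇_C + Ẇ = 10430 W.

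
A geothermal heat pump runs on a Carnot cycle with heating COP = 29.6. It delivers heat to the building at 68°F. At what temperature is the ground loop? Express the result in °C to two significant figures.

10 °C

COP_HP = T_H/(T_H − T_C) gives T_H − T_C = T_H/COP.
With T_H = 293.15 K, T_C = 293.15 × (1 − 1/29.6) = 283.25 K.
Converting, 283.25 K = 10.10°C.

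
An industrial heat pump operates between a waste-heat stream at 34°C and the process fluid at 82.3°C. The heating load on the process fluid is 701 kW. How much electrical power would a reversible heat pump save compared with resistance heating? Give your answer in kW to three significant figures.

606 kW

In absolute terms T_C = 307.15 K and T_H = 355.45 K, so ΔT = 48.30 K.
COP_Carnot = T_H/ΔT = 355.45/48.30 = 7.359.
Resistance heating needs Ẇ_res = Q̇_H = 701.0 kW; the reversible heat pump needs only Ẇ_hp = Q̇_H/COP = 95.25 kW.
Saving = 701.0 − 95.25 = 605.7 kW.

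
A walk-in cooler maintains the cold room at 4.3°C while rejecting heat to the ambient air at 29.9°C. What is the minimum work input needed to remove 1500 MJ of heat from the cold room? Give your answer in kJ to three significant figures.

In absolute terms T_C = 277.45 K and T_H = 303.05 K, so ΔT = 25.60 K.
The reversible limit is COP_R = T_C/ΔT = 10.84, so W_min = Q_C/COP = Q_C·ΔT/T_C.
W_min = 1500 × 25.60/277.45 = 138.4 MJ = 138400 kJ.

138000 kJ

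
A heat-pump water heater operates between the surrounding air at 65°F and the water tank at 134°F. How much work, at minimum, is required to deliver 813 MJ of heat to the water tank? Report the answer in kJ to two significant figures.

In absolute terms T_C = 291.48 K and T_H = 329.82 K, so ΔT = 38.33 K.
The reversible limit is COP_HP = T_H/ΔT = 8.604, so W_min = Q_H/COP = Q_H·ΔT/T_H.
W_min = 813.0 × 38.33/329.82 = 94.49 MJ = 94490 kJ.

94000 kJ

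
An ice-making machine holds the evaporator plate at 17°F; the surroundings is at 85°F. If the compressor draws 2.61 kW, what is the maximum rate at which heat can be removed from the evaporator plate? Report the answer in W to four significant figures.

In absolute terms T_C = 264.82 K and T_H = 302.59 K, so ΔT = 37.78 K.
COP_Carnot = T_C/ΔT = 264.82/37.78 = 7.010.
Q̇_max = COP_Carnot × Ẇ = 7.010 × 2.610 kW = 18.30 kW = 18300 W.

18300 W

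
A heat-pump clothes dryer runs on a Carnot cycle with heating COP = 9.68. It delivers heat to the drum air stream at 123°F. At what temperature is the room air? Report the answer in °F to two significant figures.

COP_HP = T_H/(T_H − T_C) gives T_H − T_C = T_H/COP.
With T_H = 323.71 K, T_C = 323.71 × (1 − 1/9.68) = 290.26 K.
Converting, 290.26 K = 62.81°F.

63 °F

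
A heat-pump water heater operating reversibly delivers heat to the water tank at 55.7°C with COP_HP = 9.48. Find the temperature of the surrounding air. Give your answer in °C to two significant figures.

21 °C

COP_HP = T_H/(T_H − T_C) gives T_H − T_C = T_H/COP.
With T_H = 328.85 K, T_C = 328.85 × (1 − 1/9.48) = 294.16 K.
Converting, 294.16 K = 21.01°C.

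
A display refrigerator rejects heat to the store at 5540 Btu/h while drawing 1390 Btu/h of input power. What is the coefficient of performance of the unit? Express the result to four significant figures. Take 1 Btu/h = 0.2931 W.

The first law gives Q̇_H = Q̇_C + Ẇ, so the three rates are Q̇_C = 4150, Q̇_H = 5540, Ẇ = 1390 Btu/h.
COP_R = Q̇_C/Ẇ = 4150/1390 = 2.986.

2.986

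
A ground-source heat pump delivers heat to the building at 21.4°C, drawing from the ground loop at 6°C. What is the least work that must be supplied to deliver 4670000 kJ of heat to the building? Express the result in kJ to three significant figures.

244000 kJ

In absolute terms T_C = 279.15 K and T_H = 294.55 K, so ΔT = 15.40 K.
The reversible limit is COP_HP = T_H/ΔT = 19.13, so W_min = Q_H/COP = Q_H·ΔT/T_H.
W_min = 4670000 × 15.40/294.55 = 244200 kJ.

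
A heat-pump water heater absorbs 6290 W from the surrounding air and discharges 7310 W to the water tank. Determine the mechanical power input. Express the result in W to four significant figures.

For a cyclic device the first law requires Q̇_H = Q̇_C + Ẇ.
Ẇ = Q̇_H − Q̇_C = 1020 W.

1020 W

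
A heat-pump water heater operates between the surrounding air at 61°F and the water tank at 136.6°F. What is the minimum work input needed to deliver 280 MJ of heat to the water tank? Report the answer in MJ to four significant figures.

35.50 MJ

In absolute terms T_C = 289.26 K and T_H = 331.26 K, so ΔT = 42.00 K.
The reversible limit is COP_HP = T_H/ΔT = 7.887, so W_min = Q_H/COP = Q_H·ΔT/T_H.
W_min = 280.0 × 42.00/331.26 = 35.50 MJ.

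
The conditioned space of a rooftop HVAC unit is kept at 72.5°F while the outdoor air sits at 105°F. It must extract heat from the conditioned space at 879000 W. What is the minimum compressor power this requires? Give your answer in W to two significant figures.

In absolute terms T_C = 295.65 K and T_H = 313.71 K, so ΔT = 18.06 K.
COP_Carnot = T_C/ΔT = 295.65/18.06 = 16.37.
Ẇ_min = Q̇/COP_Carnot = 879000/16.37 = 53680 W.

54000 W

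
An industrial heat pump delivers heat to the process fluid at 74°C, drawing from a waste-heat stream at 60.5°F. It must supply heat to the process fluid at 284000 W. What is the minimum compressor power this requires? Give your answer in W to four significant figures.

47590 W

In absolute terms T_C = 288.98 K and T_H = 347.15 K, so ΔT = 58.17 K.
COP_Carnot = T_H/ΔT = 347.15/58.17 = 5.968.
Ẇ_min = Q̇/COP_Carnot = 284000/5.968 = 47590 W.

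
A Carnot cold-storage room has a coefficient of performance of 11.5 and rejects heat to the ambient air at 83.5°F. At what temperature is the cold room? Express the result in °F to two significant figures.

40 °F

For a Carnot refrigerator COP_R = T_C/(T_H − T_C), so T_C = COP·T_H/(1 + COP).
With T_H = 301.76 K, T_C = 11.5 × 301.76/12.50 = 277.62 K.
Converting, 277.62 K = 40.05°F.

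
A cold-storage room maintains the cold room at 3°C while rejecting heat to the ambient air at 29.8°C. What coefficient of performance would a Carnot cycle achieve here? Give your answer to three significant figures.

In absolute terms T_C = 276.15 K and T_H = 302.95 K, so ΔT = 26.80 K.
For a reversible cycle, COP_Carnot = T_C/ΔT = 276.15/26.80 = 10.30.

10.3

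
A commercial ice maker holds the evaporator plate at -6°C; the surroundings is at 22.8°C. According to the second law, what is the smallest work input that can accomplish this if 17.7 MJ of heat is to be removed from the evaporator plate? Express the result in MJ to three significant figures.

In absolute terms T_C = 267.15 K and T_H = 295.95 K, so ΔT = 28.80 K.
The reversible limit is COP_R = T_C/ΔT = 9.276, so W_min = Q_C/COP = Q_C·ΔT/T_C.
W_min = 17.70 × 28.80/267.15 = 1.908 MJ.

1.91 MJ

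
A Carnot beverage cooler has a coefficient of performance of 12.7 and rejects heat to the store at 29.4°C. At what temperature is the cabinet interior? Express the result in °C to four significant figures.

7.316 °C

For a Carnot refrigerator COP_R = T_C/(T_H − T_C), so T_C = COP·T_H/(1 + COP).
With T_H = 302.55 K, T_C = 12.7 × 302.55/13.70 = 280.47 K.
Converting, 280.47 K = 7.32°C.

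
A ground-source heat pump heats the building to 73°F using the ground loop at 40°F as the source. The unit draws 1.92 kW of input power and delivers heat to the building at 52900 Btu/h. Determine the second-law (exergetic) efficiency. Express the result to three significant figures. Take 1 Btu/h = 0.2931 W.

0.500

Converting, Q̇_H = 52900 Btu/h = 15.50 kW, so COP_actual = Q̇_H/Ẇ = 15.50/1.920 = 8.076.
In absolute terms T_C = 277.59 K and T_H = 295.93 K, so ΔT = 18.33 K.
COP_Carnot = T_H/ΔT = 295.93/18.33 = 16.14.
η_II = COP_actual/COP_Carnot = 8.076/16.14 = 0.5003.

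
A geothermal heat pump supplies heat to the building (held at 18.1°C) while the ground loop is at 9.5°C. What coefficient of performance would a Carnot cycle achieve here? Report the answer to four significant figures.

33.87

In absolute terms T_C = 282.65 K and T_H = 291.25 K, so ΔT = 8.600 K.
For a reversible cycle, COP_Carnot = T_H/ΔT = 291.25/8.600 = 33.87.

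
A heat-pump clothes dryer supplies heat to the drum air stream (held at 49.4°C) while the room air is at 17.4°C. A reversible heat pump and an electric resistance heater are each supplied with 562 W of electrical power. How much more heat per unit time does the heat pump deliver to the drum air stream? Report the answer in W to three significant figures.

5100 W

In absolute terms T_C = 290.55 K and T_H = 322.55 K, so ΔT = 32.00 K.
COP_Carnot = T_H/ΔT = 322.55/32.00 = 10.08.
The heat pump delivers Q̇_H = COP × Ẇ = 5665 W; the resistance heater delivers Ẇ = 562.0 W.
Extra = (COP − 1)·Ẇ = 5103 W.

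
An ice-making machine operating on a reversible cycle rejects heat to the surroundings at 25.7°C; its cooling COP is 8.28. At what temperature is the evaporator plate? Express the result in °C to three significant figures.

For a Carnot refrigerator COP_R = T_C/(T_H − T_C), so T_C = COP·T_H/(1 + COP).
With T_H = 298.85 K, T_C = 8.28 × 298.85/9.280 = 266.65 K.
Converting, 266.65 K = -6.50°C.

-6.50 °C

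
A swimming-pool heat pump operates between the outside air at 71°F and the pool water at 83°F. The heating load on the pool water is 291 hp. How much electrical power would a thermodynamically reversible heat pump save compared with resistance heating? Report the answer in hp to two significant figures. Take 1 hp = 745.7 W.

In absolute terms T_C = 294.82 K and T_H = 301.48 K, so ΔT = 6.667 K.
COP_Carnot = T_H/ΔT = 301.48/6.667 = 45.22.
Resistance heating needs Ẇ_res = Q̇_H = 291.0 hp; the reversible heat pump needs only Ẇ_hp = Q̇_H/COP = 6.435 hp.
Saving = 291.0 − 6.435 = 284.6 hp.

280 hp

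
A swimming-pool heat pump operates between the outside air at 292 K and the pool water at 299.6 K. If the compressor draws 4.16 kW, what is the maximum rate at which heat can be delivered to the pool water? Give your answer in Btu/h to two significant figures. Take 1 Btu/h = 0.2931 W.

560000 Btu/h

The reservoir spacing is ΔT = 299.6 − 292 = 7.600 K.
COP_Carnot = T_H/ΔT = 299.60/7.600 = 39.42.
Q̇_max = COP_Carnot × Ẇ = 39.42 × 4.160 kW = 164.0 kW = 559500 Btu/h.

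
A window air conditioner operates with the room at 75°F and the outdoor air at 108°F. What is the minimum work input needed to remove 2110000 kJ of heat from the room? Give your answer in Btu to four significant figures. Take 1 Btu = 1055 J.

123400 Btu

In absolute terms T_C = 297.04 K and T_H = 315.37 K, so ΔT = 18.33 K.
The reversible limit is COP_R = T_C/ΔT = 16.20, so W_min = Q_C/COP = Q_C·ΔT/T_C.
W_min = 2110000 × 18.33/297.04 = 130200 kJ = 123400 Btu.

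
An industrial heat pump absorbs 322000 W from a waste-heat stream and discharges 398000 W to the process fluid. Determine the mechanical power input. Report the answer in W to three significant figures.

76000 W

For a cyclic device the first law requires Q̇_H = Q̇_C + Ẇ.
Ẇ = Q̇_H − Q̇_C = 76000 W.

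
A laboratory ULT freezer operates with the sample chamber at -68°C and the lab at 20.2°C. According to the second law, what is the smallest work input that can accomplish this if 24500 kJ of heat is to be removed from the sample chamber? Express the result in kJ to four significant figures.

10530 kJ

In absolute terms T_C = 205.15 K and T_H = 293.35 K, so ΔT = 88.20 K.
The reversible limit is COP_R = T_C/ΔT = 2.326, so W_min = Q_C/COP = Q_C·ΔT/T_C.
W_min = 24500 × 88.20/205.15 = 10530 kJ.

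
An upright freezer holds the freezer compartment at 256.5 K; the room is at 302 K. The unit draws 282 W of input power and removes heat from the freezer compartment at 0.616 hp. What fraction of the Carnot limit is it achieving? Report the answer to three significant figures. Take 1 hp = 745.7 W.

0.289

Converting, Q̇_C = 0.6160 hp = 459.4 W, so COP_actual = Q̇_C/Ẇ = 459.4/282.0 = 1.629.
The reservoir spacing is ΔT = 302 − 256.5 = 45.50 K.
COP_Carnot = T_C/ΔT = 256.50/45.50 = 5.637.
η_II = COP_actual/COP_Carnot = 1.629/5.637 = 0.2889.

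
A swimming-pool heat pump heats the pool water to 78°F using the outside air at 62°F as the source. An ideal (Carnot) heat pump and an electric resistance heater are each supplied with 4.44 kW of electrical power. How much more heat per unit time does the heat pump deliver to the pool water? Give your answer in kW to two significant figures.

In absolute terms T_C = 289.82 K and T_H = 298.71 K, so ΔT = 8.889 K.
COP_Carnot = T_H/ΔT = 298.71/8.889 = 33.60.
The heat pump delivers Q̇_H = COP × Ẇ = 149.2 kW; the resistance heater delivers Ẇ = 4.440 kW.
Extra = (COP − 1)·Ẇ = 144.8 kW.

140 kW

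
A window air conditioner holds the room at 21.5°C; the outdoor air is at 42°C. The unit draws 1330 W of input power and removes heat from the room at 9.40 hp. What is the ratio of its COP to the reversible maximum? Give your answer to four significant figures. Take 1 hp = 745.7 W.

Converting, Q̇_C = 9.400 hp = 7010 W, so COP_actual = Q̇_C/Ẇ = 7010/1330 = 5.270.
In absolute terms T_C = 294.65 K and T_H = 315.15 K, so ΔT = 20.50 K.
COP_Carnot = T_C/ΔT = 294.65/20.50 = 14.37.
η_II = COP_actual/COP_Carnot = 5.270/14.37 = 0.3667.

0.3667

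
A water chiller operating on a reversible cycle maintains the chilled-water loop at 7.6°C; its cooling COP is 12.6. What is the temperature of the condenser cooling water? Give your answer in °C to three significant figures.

COP_R = T_C/(T_H − T_C) gives T_H − T_C = T_C/COP.
With T_C = 280.75 K, T_H = 280.75 × (1 + 1/12.6) = 303.03 K.
Converting, 303.03 K = 29.88°C.

29.9 °C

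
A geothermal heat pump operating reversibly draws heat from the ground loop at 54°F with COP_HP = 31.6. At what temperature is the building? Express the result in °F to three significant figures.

COP_HP = T_H/(T_H − T_C) rearranges to T_H = COP·T_C/(COP − 1).
With T_C = 285.37 K, T_H = 31.6 × 285.37/30.60 = 294.70 K.
Converting, 294.70 K = 70.79°F.

70.8 °F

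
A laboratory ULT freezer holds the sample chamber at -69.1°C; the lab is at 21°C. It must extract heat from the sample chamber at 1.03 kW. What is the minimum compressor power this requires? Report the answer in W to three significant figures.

455 W

In absolute terms T_C = 204.05 K and T_H = 294.15 K, so ΔT = 90.10 K.
COP_Carnot = T_C/ΔT = 204.05/90.10 = 2.265.
Ẇ_min = Q̇/COP_Carnot = 1.030/2.265 = 0.4548 kW = 454.8 W.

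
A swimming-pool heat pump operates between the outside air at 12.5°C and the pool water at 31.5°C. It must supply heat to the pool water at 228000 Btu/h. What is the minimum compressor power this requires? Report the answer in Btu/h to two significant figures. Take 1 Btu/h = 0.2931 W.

14000 Btu/h

In absolute terms T_C = 285.65 K and T_H = 304.65 K, so ΔT = 19.00 K.
COP_Carnot = T_H/ΔT = 304.65/19.00 = 16.03.
Ẇ_min = Q̇/COP_Carnot = 228000/16.03 = 14220 Btu/h.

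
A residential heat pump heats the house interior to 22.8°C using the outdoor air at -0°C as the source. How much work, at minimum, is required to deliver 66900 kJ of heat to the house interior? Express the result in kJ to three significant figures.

5150 kJ

In absolute terms T_C = 273.15 K and T_H = 295.95 K, so ΔT = 22.80 K.
The reversible limit is COP_HP = T_H/ΔT = 12.98, so W_min = Q_H/COP = Q_H·ΔT/T_H.
W_min = 66900 × 22.80/295.95 = 5154 kJ.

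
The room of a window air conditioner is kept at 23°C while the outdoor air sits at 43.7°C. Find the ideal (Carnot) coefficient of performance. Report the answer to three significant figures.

In absolute terms T_C = 296.15 K and T_H = 316.85 K, so ΔT = 20.70 K.
For a reversible cycle, COP_Carnot = T_C/ΔT = 296.15/20.70 = 14.31.

14.3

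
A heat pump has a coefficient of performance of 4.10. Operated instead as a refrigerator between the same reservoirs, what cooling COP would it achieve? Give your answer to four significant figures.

3.100

Since Q_H = Q_C + W for any cycle, COP_R = Q_C/W = Q_H/W − 1.
COP_R = 4.10 − 1 = 3.10.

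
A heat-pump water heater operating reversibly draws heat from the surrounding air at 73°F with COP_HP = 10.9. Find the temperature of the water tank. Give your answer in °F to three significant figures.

COP_HP = T_H/(T_H − T_C) rearranges to T_H = COP·T_C/(COP − 1).
With T_C = 295.93 K, T_H = 10.9 × 295.93/9.900 = 325.82 K.
Converting, 325.82 K = 126.81°F.

127 °F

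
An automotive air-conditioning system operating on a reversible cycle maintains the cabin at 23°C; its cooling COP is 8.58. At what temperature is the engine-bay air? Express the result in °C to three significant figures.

COP_R = T_C/(T_H − T_C) gives T_H − T_C = T_C/COP.
With T_C = 296.15 K, T_H = 296.15 × (1 + 1/8.58) = 330.67 K.
Converting, 330.67 K = 57.52°C.

57.5 °C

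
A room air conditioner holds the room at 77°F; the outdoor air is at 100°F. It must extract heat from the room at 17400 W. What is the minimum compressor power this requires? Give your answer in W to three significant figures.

746 W

In absolute terms T_C = 298.15 K and T_H = 310.93 K, so ΔT = 12.78 K.
COP_Carnot = T_C/ΔT = 298.15/12.78 = 23.33.
Ẇ_min = Q̇/COP_Carnot = 17400/23.33 = 745.7 W.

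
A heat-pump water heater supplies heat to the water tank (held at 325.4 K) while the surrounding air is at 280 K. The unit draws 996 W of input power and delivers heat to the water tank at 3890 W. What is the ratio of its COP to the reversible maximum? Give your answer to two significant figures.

COP_actual = Q̇_H/Ẇ = 3890/996.0 = 3.906.
The reservoir spacing is ΔT = 325.4 − 280 = 45.40 K.
COP_Carnot = T_H/ΔT = 325.40/45.40 = 7.167.
η_II = COP_actual/COP_Carnot = 3.906/7.167 = 0.5449.

0.54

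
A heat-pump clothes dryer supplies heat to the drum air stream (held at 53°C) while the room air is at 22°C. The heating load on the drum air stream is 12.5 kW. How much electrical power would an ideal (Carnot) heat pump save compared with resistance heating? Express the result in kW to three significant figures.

11.3 kW

In absolute terms T_C = 295.15 K and T_H = 326.15 K, so ΔT = 31.00 K.
COP_Carnot = T_H/ΔT = 326.15/31.00 = 10.52.
Resistance heating needs Ẇ_res = Q̇_H = 12.50 kW; the reversible heat pump needs only Ẇ_hp = Q̇_H/COP = 1.188 kW.
Saving = 12.50 − 1.188 = 11.31 kW.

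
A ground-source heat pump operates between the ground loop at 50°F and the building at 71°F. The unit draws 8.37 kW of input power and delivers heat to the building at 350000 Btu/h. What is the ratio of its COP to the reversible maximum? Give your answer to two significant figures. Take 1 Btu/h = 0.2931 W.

Converting, Q̇_H = 350000 Btu/h = 102.6 kW, so COP_actual = Q̇_H/Ẇ = 102.6/8.370 = 12.26.
In absolute terms T_C = 283.15 K and T_H = 294.82 K, so ΔT = 11.67 K.
COP_Carnot = T_H/ΔT = 294.82/11.67 = 25.27.
η_II = COP_actual/COP_Carnot = 12.26/25.27 = 0.4850.

0.49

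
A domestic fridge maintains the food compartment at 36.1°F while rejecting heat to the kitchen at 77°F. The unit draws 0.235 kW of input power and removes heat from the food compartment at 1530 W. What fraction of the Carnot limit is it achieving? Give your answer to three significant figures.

Converting, Q̇_C = 1530 W = 1.530 kW, so COP_actual = Q̇_C/Ẇ = 1.530/0.2350 = 6.511.
In absolute terms T_C = 275.43 K and T_H = 298.15 K, so ΔT = 22.72 K.
COP_Carnot = T_C/ΔT = 275.43/22.72 = 12.12.
η_II = COP_actual/COP_Carnot = 6.511/12.12 = 0.5371.

0.537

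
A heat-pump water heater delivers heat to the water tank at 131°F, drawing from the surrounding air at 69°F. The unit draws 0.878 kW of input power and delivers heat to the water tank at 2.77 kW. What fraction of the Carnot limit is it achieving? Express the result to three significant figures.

COP_actual = Q̇_H/Ẇ = 2.770/0.8780 = 3.155.
In absolute terms T_C = 293.71 K and T_H = 328.15 K, so ΔT = 34.44 K.
COP_Carnot = T_H/ΔT = 328.15/34.44 = 9.527.
η_II = COP_actual/COP_Carnot = 3.155/9.527 = 0.3312.

0.331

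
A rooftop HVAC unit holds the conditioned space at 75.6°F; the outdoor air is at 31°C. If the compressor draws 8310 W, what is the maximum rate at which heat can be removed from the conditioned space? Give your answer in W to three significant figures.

365000 W

In absolute terms T_C = 297.37 K and T_H = 304.15 K, so ΔT = 6.778 K.
COP_Carnot = T_C/ΔT = 297.37/6.778 = 43.87.
Q̇_max = COP_Carnot × Ẇ = 43.87 × 8310 W = 364600 W.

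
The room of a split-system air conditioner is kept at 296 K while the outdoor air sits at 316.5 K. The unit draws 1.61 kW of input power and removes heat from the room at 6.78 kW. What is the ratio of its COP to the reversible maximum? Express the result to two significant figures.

COP_actual = Q̇_C/Ẇ = 6.780/1.610 = 4.211.
The reservoir spacing is ΔT = 316.5 − 296 = 20.50 K.
COP_Carnot = T_C/ΔT = 296.00/20.50 = 14.44.
η_II = COP_actual/COP_Carnot = 4.211/14.44 = 0.2917.

0.29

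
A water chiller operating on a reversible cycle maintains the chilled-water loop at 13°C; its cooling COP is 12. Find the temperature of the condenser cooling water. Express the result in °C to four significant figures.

36.85 °C

COP_R = T_C/(T_H − T_C) gives T_H − T_C = T_C/COP.
With T_C = 286.15 K, T_H = 286.15 × (1 + 1/12) = 310.00 K.
Converting, 310.00 K = 36.85°C.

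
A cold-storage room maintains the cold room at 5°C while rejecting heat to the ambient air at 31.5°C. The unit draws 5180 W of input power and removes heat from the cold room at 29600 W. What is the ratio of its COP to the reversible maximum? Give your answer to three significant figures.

0.544

COP_actual = Q̇_C/Ẇ = 29600/5180 = 5.714.
In absolute terms T_C = 278.15 K and T_H = 304.65 K, so ΔT = 26.50 K.
COP_Carnot = T_C/ΔT = 278.15/26.50 = 10.50.
η_II = COP_actual/COP_Carnot = 5.714/10.50 = 0.5444.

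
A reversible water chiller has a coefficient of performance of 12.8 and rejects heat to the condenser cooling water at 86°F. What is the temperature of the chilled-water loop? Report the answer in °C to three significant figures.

For a Carnot refrigerator COP_R = T_C/(T_H − T_C), so T_C = COP·T_H/(1 + COP).
With T_H = 303.15 K, T_C = 12.8 × 303.15/13.80 = 281.18 K.
Converting, 281.18 K = 8.03°C.

8.03 °C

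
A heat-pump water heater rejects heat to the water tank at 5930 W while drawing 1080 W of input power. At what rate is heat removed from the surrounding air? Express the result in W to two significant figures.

4900 W

For a cyclic device the first law requires Q̇_H = Q̇_C + Ẇ.
Q̇_C = Q̇_H − Ẇ = 4850 W.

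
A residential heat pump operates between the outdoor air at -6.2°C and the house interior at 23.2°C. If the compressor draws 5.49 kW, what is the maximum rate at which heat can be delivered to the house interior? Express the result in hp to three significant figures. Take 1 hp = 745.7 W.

74.2 hp

In absolute terms T_C = 266.95 K and T_H = 296.35 K, so ΔT = 29.40 K.
COP_Carnot = T_H/ΔT = 296.35/29.40 = 10.08.
Q̇_max = COP_Carnot × Ẇ = 10.08 × 5.490 kW = 55.34 kW = 74.21 hp.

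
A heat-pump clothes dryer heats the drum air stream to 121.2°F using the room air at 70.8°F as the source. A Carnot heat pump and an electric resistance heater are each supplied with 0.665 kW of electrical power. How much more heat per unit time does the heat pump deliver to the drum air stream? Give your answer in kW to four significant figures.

In absolute terms T_C = 294.71 K and T_H = 322.71 K, so ΔT = 28.00 K.
COP_Carnot = T_H/ΔT = 322.71/28.00 = 11.53.
The heat pump delivers Q̇_H = COP × Ẇ = 7.664 kW; the resistance heater delivers Ẇ = 0.6650 kW.
Extra = (COP − 1)·Ẇ = 6.999 kW.

6.999 kW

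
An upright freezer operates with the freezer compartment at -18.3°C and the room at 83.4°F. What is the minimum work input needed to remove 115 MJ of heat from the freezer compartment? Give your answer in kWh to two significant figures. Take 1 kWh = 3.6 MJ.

5.9 kWh

In absolute terms T_C = 254.85 K and T_H = 301.71 K, so ΔT = 46.86 K.
The reversible limit is COP_R = T_C/ΔT = 5.439, so W_min = Q_C/COP = Q_C·ΔT/T_C.
W_min = 115.0 × 46.86/254.85 = 21.14 MJ = 5.873 kWh.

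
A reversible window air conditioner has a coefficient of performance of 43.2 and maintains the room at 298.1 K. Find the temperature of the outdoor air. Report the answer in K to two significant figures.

COP_R = T_C/(T_H − T_C) gives T_H − T_C = T_C/COP.
With T_C = 298.10 K, T_H = 298.10 × (1 + 1/43.2) = 305.00 K.

310 K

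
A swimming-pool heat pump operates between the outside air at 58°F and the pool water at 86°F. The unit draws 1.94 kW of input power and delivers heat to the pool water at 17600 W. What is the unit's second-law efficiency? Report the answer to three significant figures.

Converting, Q̇_H = 17600 W = 17.60 kW, so COP_actual = Q̇_H/Ẇ = 17.60/1.940 = 9.072.
In absolute terms T_C = 287.59 K and T_H = 303.15 K, so ΔT = 15.56 K.
COP_Carnot = T_H/ΔT = 303.15/15.56 = 19.49.
η_II = COP_actual/COP_Carnot = 9.072/19.49 = 0.4655.

0.466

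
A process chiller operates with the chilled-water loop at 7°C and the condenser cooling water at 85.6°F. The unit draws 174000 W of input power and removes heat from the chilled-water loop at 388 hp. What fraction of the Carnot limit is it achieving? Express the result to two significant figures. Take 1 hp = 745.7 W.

Converting, Q̇_C = 388.0 hp = 289300 W, so COP_actual = Q̇_C/Ẇ = 289300/174000 = 1.663.
In absolute terms T_C = 280.15 K and T_H = 302.93 K, so ΔT = 22.78 K.
COP_Carnot = T_C/ΔT = 280.15/22.78 = 12.30.
η_II = COP_actual/COP_Carnot = 1.663/12.30 = 0.1352.

0.14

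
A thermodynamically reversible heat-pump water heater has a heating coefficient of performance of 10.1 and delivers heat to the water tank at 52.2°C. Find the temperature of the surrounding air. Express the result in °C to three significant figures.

20.0 °C

COP_HP = T_H/(T_H − T_C) gives T_H − T_C = T_H/COP.
With T_H = 325.35 K, T_C = 325.35 × (1 − 1/10.1) = 293.14 K.
Converting, 293.14 K = 19.99°C.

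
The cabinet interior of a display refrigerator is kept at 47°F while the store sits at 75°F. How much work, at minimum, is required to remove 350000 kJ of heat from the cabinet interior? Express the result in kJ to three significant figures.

In absolute terms T_C = 281.48 K and T_H = 297.04 K, so ΔT = 15.56 K.
The reversible limit is COP_R = T_C/ΔT = 18.10, so W_min = Q_C/COP = Q_C·ΔT/T_C.
W_min = 350000 × 15.56/281.48 = 19340 kJ.

19300 kJ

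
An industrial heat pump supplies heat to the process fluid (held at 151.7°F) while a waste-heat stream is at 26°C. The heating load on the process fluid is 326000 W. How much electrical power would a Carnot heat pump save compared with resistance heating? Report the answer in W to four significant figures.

In absolute terms T_C = 299.15 K and T_H = 339.65 K, so ΔT = 40.50 K.
COP_Carnot = T_H/ΔT = 339.65/40.50 = 8.386.
Resistance heating needs Ẇ_res = Q̇_H = 326000 W; the reversible heat pump needs only Ẇ_hp = Q̇_H/COP = 38870 W.
Saving = 326000 − 38870 = 287100 W.

287100 W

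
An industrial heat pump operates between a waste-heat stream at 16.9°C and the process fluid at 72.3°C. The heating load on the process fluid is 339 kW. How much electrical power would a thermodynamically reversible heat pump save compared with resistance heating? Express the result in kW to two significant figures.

In absolute terms T_C = 290.05 K and T_H = 345.45 K, so ΔT = 55.40 K.
COP_Carnot = T_H/ΔT = 345.45/55.40 = 6.236.
Resistance heating needs Ẇ_res = Q̇_H = 339.0 kW; the reversible heat pump needs only Ẇ_hp = Q̇_H/COP = 54.37 kW.
Saving = 339.0 − 54.37 = 284.6 kW.

280 kW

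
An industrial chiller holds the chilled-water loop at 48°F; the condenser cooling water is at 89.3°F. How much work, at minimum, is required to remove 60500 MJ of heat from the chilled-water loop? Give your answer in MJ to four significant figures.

4922 MJ

In absolute terms T_C = 282.04 K and T_H = 304.98 K, so ΔT = 22.94 K.
The reversible limit is COP_R = T_C/ΔT = 12.29, so W_min = Q_C/COP = Q_C·ΔT/T_C.
W_min = 60500 × 22.94/282.04 = 4922 MJ.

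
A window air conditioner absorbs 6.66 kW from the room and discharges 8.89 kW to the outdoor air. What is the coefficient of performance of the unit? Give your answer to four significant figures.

The first law gives Q̇_H = Q̇_C + Ẇ, so the three rates are Q̇_C = 6.660, Q̇_H = 8.890, Ẇ = 2.230 kW.
COP_R = Q̇_C/Ẇ = 6.660/2.230 = 2.987.

2.987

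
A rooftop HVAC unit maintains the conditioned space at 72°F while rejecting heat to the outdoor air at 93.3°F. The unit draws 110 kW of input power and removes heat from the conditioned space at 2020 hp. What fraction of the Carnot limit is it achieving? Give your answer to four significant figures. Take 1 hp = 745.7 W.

Converting, Q̇_C = 2020 hp = 1506 kW, so COP_actual = Q̇_C/Ẇ = 1506/110.0 = 13.69.
In absolute terms T_C = 295.37 K and T_H = 307.21 K, so ΔT = 11.83 K.
COP_Carnot = T_C/ΔT = 295.37/11.83 = 24.96.
η_II = COP_actual/COP_Carnot = 13.69/24.96 = 0.5486.

0.5486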